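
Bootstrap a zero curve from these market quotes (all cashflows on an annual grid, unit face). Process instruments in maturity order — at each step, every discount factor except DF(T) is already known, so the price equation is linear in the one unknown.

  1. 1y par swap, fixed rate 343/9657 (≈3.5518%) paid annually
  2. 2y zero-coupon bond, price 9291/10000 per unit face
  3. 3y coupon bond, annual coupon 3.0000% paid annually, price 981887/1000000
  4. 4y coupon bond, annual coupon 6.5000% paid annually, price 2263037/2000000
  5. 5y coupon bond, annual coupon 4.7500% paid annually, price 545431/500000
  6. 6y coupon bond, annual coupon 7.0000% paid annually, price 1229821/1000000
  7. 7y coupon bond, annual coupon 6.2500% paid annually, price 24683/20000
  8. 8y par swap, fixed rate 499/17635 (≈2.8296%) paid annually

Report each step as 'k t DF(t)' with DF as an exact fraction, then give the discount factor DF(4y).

step 1 [1y] swap r/1=343/9657: DF=(1 − 343/9657·(0))/(1+343/9657) = 9657/10000 ≈ 0.965700
step 2 [2y] zero: DF = P = 9291/10000 ≈ 0.929100
step 3 [3y] bond c/1=3/100: DF=(981887/1000000 − 3/100·(0.965700+0.929100))/(1+3/100) = 8981/10000 ≈ 0.898100
step 4 [4y] bond c/1=13/200: DF=(2263037/2000000 − 13/200·(0.965700+0.929100+0.898100))/(1+13/200) = 223/250 ≈ 0.892000
step 5 [5y] bond c/1=19/400: DF=(545431/500000 − 19/400·(0.965700+0.929100+0.898100+0.892000))/(1+19/400) = 8743/10000 ≈ 0.874300
step 6 [6y] bond c/1=7/100: DF=(1229821/1000000 − 7/100·(0.965700+0.929100+0.898100+0.892000+0.874300))/(1+7/100) = 8511/10000 ≈ 0.851100
step 7 [7y] bond c/1=1/16: DF=(24683/20000 − 1/16·(0.965700+0.929100+0.898100+0.892000+0.874300+0.851100))/(1+1/16) = 8433/10000 ≈ 0.843300
step 8 [8y] swap r/1=499/17635: DF=(1 − 499/17635·(0.965700+0.929100+0.898100+0.892000+0.874300+0.851100+0.843300))/(1+499/17635) = 2001/2500 ≈ 0.800400

1 1 9657/10000
2 2 9291/10000
3 3 8981/10000
4 4 223/250
5 5 8743/10000
6 6 8511/10000
7 7 8433/10000
8 8 2001/2500
DF(4y) = 223/250 ≈ 0.892000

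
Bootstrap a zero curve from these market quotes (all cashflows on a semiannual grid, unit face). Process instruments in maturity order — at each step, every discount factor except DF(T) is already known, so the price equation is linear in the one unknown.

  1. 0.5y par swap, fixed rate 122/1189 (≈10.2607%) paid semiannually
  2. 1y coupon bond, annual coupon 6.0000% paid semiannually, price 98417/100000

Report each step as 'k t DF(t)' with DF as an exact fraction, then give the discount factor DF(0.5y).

1 1/2 1189/1250
2 1 4639/5000
DF(0.5y) = 1189/1250 ≈ 0.951200

step 1 [0.5y] swap r/2=61/1189: DF=(1 − 61/1189·(0))/(1+61/1189) = 1189/1250 ≈ 0.951200
step 2 [1y] bond c/2=3/100: DF=(98417/100000 − 3/100·(0.951200))/(1+3/100) = 4639/5000 ≈ 0.927800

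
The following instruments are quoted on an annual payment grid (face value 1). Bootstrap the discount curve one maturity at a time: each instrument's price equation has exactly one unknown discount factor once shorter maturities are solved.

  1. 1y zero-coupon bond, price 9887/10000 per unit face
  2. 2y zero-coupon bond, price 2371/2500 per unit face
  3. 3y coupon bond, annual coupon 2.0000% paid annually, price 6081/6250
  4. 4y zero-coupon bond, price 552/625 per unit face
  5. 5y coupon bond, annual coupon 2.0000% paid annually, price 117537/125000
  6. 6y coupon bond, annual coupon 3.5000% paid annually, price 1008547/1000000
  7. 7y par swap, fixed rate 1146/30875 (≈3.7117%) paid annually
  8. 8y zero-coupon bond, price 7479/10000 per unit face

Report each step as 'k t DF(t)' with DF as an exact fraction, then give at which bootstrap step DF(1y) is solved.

1 1 9887/10000
2 2 2371/2500
3 3 9159/10000
4 4 552/625
5 5 4243/5000
6 6 4097/5000
7 7 1927/2500
8 8 7479/10000
DF(1y) is solved at step 1

step 1 [1y] zero: DF = P = 9887/10000 ≈ 0.988700
step 2 [2y] zero: DF = P = 2371/2500 ≈ 0.948400
step 3 [3y] bond c/1=1/50: DF=(6081/6250 − 1/50·(0.988700+0.948400))/(1+1/50) = 9159/10000 ≈ 0.915900
step 4 [4y] zero: DF = P = 552/625 ≈ 0.883200
step 5 [5y] bond c/1=1/50: DF=(117537/125000 − 1/50·(0.988700+0.948400+0.915900+0.883200))/(1+1/50) = 4243/5000 ≈ 0.848600
step 6 [6y] bond c/1=7/200: DF=(1008547/1000000 − 7/200·(0.988700+0.948400+0.915900+0.883200+0.848600))/(1+7/200) = 4097/5000 ≈ 0.819400
step 7 [7y] swap r/1=1146/30875: DF=(1 − 1146/30875·(0.988700+0.948400+0.915900+0.883200+0.848600+0.819400))/(1+1146/30875) = 1927/2500 ≈ 0.770800
step 8 [8y] zero: DF = P = 7479/10000 ≈ 0.747900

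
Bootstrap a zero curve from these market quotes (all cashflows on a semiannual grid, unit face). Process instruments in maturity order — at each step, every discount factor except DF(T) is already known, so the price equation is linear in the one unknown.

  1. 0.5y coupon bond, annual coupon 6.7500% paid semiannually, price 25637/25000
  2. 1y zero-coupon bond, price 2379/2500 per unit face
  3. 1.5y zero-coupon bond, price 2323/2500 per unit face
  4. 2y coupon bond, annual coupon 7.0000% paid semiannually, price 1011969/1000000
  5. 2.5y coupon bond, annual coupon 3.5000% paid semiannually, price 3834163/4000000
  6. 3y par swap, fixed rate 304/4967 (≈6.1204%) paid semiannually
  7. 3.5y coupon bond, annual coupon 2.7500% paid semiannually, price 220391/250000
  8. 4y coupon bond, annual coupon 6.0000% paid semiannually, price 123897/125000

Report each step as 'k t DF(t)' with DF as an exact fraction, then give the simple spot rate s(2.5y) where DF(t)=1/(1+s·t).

step 1 [0.5y] bond c/2=27/800: DF=(25637/25000 − 27/800·(0))/(1+27/800) = 124/125 ≈ 0.992000
step 2 [1y] zero: DF = P = 2379/2500 ≈ 0.951600
step 3 [1.5y] zero: DF = P = 2323/2500 ≈ 0.929200
step 4 [2y] bond c/2=7/200: DF=(1011969/1000000 − 7/200·(0.992000+0.951600+0.929200))/(1+7/200) = 4403/5000 ≈ 0.880600
step 5 [2.5y] bond c/2=7/400: DF=(3834163/4000000 − 7/400·(0.992000+0.951600+0.929200+0.880600))/(1+7/400) = 351/400 ≈ 0.877500
step 6 [3y] swap r/2=152/4967: DF=(1 − 152/4967·(0.992000+0.951600+0.929200+0.880600+0.877500))/(1+152/4967) = 1041/1250 ≈ 0.832800
step 7 [3.5y] bond c/2=11/800: DF=(220391/250000 − 11/800·(0.992000+0.951600+0.929200+0.880600+0.877500+0.832800))/(1+11/800) = 1591/2000 ≈ 0.795500
step 8 [4y] bond c/2=3/100: DF=(123897/125000 − 3/100·(0.992000+0.951600+0.929200+0.880600+0.877500+0.832800+0.795500))/(1+3/100) = 39/50 ≈ 0.780000

1 1/2 124/125
2 1 2379/2500
3 3/2 2323/2500
4 2 4403/5000
5 5/2 351/400
6 3 1041/1250
7 7/2 1591/2000
8 4 39/50
s(2.5y) = (1/(351/400) − 1)/(5/2) = 98/1755 ≈ 5.5840%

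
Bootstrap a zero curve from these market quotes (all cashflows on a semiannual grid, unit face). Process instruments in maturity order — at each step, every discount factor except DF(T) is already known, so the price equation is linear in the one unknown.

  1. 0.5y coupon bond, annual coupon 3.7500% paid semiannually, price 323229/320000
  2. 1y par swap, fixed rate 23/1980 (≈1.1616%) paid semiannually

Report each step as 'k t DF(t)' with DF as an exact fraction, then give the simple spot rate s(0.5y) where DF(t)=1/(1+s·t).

step 1 [0.5y] bond c/2=3/160: DF=(323229/320000 − 3/160·(0))/(1+3/160) = 1983/2000 ≈ 0.991500
step 2 [1y] swap r/2=23/3960: DF=(1 − 23/3960·(0.991500))/(1+23/3960) = 1977/2000 ≈ 0.988500

1 1/2 1983/2000
2 1 1977/2000
s(0.5y) = (1/(1983/2000) − 1)/(1/2) = 34/1983 ≈ 1.7146%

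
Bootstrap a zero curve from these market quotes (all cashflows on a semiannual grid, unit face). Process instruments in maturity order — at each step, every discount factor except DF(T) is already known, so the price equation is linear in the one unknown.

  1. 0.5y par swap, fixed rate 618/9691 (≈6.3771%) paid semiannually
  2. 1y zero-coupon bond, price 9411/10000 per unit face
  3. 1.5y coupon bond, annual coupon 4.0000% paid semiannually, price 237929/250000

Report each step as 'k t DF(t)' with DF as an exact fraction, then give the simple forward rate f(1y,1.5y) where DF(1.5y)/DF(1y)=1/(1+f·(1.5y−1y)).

1 1/2 9691/10000
2 1 9411/10000
3 3/2 2239/2500
f(1y,1.5y) = ((9411/10000)/(2239/2500) − 1)/(1/2) = 455/4478 ≈ 10.1608%

step 1 [0.5y] swap r/2=309/9691: DF=(1 − 309/9691·(0))/(1+309/9691) = 9691/10000 ≈ 0.969100
step 2 [1y] zero: DF = P = 9411/10000 ≈ 0.941100
step 3 [1.5y] bond c/2=1/50: DF=(237929/250000 − 1/50·(0.969100+0.941100))/(1+1/50) = 2239/2500 ≈ 0.895600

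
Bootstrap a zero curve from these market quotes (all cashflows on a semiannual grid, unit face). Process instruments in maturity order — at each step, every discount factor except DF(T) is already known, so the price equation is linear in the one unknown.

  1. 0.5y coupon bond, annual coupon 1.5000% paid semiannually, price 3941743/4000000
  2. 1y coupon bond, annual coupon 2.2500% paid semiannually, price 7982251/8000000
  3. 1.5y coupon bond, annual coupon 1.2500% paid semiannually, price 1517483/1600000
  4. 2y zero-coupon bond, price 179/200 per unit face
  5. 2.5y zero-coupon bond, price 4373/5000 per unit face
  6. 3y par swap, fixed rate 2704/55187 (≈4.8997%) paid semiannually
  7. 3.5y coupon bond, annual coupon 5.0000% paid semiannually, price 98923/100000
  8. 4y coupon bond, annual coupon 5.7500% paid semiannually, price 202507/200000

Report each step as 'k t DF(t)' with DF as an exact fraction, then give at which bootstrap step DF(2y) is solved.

step 1 [0.5y] bond c/2=3/400: DF=(3941743/4000000 − 3/400·(0))/(1+3/400) = 9781/10000 ≈ 0.978100
step 2 [1y] bond c/2=9/800: DF=(7982251/8000000 − 9/800·(0.978100))/(1+9/800) = 4879/5000 ≈ 0.975800
step 3 [1.5y] bond c/2=1/160: DF=(1517483/1600000 − 1/160·(0.978100+0.975800))/(1+1/160) = 1163/1250 ≈ 0.930400
step 4 [2y] zero: DF = P = 179/200 ≈ 0.895000
step 5 [2.5y] zero: DF = P = 4373/5000 ≈ 0.874600
step 6 [3y] swap r/2=1352/55187: DF=(1 − 1352/55187·(0.978100+0.975800+0.930400+0.895000+0.874600))/(1+1352/55187) = 1081/1250 ≈ 0.864800
step 7 [3.5y] bond c/2=1/40: DF=(98923/100000 − 1/40·(0.978100+0.975800+0.930400+0.895000+0.874600+0.864800))/(1+1/40) = 1661/2000 ≈ 0.830500
step 8 [4y] bond c/2=23/800: DF=(202507/200000 − 23/800·(0.978100+0.975800+0.930400+0.895000+0.874600+0.864800+0.830500))/(1+23/800) = 2017/2500 ≈ 0.806800

1 1/2 9781/10000
2 1 4879/5000
3 3/2 1163/1250
4 2 179/200
5 5/2 4373/5000
6 3 1081/1250
7 7/2 1661/2000
8 4 2017/2500
DF(2y) is solved at step 4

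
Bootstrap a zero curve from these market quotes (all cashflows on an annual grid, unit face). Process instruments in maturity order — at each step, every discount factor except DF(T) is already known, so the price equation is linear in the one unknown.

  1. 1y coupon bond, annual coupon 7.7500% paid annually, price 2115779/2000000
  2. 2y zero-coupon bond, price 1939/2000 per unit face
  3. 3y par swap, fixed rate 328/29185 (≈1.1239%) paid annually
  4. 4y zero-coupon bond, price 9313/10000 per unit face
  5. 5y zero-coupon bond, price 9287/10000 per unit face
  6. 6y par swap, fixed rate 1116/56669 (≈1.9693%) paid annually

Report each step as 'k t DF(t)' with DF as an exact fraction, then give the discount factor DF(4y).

1 1 4909/5000
2 2 1939/2000
3 3 1209/1250
4 4 9313/10000
5 5 9287/10000
6 6 2221/2500
DF(4y) = 9313/10000 ≈ 0.931300

step 1 [1y] bond c/1=31/400: DF=(2115779/2000000 − 31/400·(0))/(1+31/400) = 4909/5000 ≈ 0.981800
step 2 [2y] zero: DF = P = 1939/2000 ≈ 0.969500
step 3 [3y] swap r/1=328/29185: DF=(1 − 328/29185·(0.981800+0.969500))/(1+328/29185) = 1209/1250 ≈ 0.967200
step 4 [4y] zero: DF = P = 9313/10000 ≈ 0.931300
step 5 [5y] zero: DF = P = 9287/10000 ≈ 0.928700
step 6 [6y] swap r/1=1116/56669: DF=(1 − 1116/56669·(0.981800+0.969500+0.967200+0.931300+0.928700))/(1+1116/56669) = 2221/2500 ≈ 0.888400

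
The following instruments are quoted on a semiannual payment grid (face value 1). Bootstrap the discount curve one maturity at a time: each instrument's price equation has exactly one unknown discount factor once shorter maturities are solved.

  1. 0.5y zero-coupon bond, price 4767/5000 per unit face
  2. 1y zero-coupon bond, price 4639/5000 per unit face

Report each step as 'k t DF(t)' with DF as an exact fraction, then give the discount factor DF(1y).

1 1/2 4767/5000
2 1 4639/5000
DF(1y) = 4639/5000 ≈ 0.927800

step 1 [0.5y] zero: DF = P = 4767/5000 ≈ 0.953400
step 2 [1y] zero: DF = P = 4639/5000 ≈ 0.927800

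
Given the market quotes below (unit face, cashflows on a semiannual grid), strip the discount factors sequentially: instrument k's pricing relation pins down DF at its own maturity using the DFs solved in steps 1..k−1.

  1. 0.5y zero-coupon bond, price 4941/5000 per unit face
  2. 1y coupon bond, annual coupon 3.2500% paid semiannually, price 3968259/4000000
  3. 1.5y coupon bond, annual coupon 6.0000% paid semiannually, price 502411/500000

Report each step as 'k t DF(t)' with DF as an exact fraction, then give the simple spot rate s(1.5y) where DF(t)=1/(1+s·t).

1 1/2 4941/5000
2 1 2401/2500
3 3/2 2297/2500
s(1.5y) = (1/(2297/2500) − 1)/(3/2) = 406/6891 ≈ 5.8917%

step 1 [0.5y] zero: DF = P = 4941/5000 ≈ 0.988200
step 2 [1y] bond c/2=13/800: DF=(3968259/4000000 − 13/800·(0.988200))/(1+13/800) = 2401/2500 ≈ 0.960400
step 3 [1.5y] bond c/2=3/100: DF=(502411/500000 − 3/100·(0.988200+0.960400))/(1+3/100) = 2297/2500 ≈ 0.918800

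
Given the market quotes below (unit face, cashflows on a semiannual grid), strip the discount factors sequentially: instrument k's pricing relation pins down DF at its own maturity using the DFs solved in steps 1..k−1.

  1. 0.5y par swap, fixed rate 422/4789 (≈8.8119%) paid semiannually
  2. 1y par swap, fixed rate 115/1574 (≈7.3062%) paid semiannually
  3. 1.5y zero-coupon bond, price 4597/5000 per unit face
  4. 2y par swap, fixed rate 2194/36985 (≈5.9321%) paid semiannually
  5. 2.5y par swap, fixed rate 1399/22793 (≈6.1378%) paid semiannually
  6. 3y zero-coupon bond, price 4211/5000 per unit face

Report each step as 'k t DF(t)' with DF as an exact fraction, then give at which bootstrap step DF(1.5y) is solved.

1 1/2 4789/5000
2 1 931/1000
3 3/2 4597/5000
4 2 8903/10000
5 5/2 8601/10000
6 3 4211/5000
DF(1.5y) is solved at step 3

step 1 [0.5y] swap r/2=211/4789: DF=(1 − 211/4789·(0))/(1+211/4789) = 4789/5000 ≈ 0.957800
step 2 [1y] swap r/2=115/3148: DF=(1 − 115/3148·(0.957800))/(1+115/3148) = 931/1000 ≈ 0.931000
step 3 [1.5y] zero: DF = P = 4597/5000 ≈ 0.919400
step 4 [2y] swap r/2=1097/36985: DF=(1 − 1097/36985·(0.957800+0.931000+0.919400))/(1+1097/36985) = 8903/10000 ≈ 0.890300
step 5 [2.5y] swap r/2=1399/45586: DF=(1 − 1399/45586·(0.957800+0.931000+0.919400+0.890300))/(1+1399/45586) = 8601/10000 ≈ 0.860100
step 6 [3y] zero: DF = P = 4211/5000 ≈ 0.842200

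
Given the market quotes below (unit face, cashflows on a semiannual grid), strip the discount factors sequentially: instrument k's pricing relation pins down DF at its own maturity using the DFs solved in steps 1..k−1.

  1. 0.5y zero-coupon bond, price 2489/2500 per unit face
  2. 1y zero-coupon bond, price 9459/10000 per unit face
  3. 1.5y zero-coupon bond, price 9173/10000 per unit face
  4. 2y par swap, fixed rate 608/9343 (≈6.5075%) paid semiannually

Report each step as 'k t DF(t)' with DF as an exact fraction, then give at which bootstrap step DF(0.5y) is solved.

1 1/2 2489/2500
2 1 9459/10000
3 3/2 9173/10000
4 2 549/625
DF(0.5y) is solved at step 1

step 1 [0.5y] zero: DF = P = 2489/2500 ≈ 0.995600
step 2 [1y] zero: DF = P = 9459/10000 ≈ 0.945900
step 3 [1.5y] zero: DF = P = 9173/10000 ≈ 0.917300
step 4 [2y] swap r/2=304/9343: DF=(1 − 304/9343·(0.995600+0.945900+0.917300))/(1+304/9343) = 549/625 ≈ 0.878400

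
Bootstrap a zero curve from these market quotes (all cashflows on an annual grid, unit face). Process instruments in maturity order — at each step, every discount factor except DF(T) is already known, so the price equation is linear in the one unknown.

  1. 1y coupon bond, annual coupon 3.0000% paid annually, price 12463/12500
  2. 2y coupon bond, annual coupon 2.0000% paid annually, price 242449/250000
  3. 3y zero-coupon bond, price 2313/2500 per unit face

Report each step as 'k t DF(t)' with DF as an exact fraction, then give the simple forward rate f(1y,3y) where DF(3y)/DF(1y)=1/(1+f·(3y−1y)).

step 1 [1y] bond c/1=3/100: DF=(12463/12500 − 3/100·(0))/(1+3/100) = 121/125 ≈ 0.968000
step 2 [2y] bond c/1=1/50: DF=(242449/250000 − 1/50·(0.968000))/(1+1/50) = 4659/5000 ≈ 0.931800
step 3 [3y] zero: DF = P = 2313/2500 ≈ 0.925200

1 1 121/125
2 2 4659/5000
3 3 2313/2500
f(1y,3y) = ((121/125)/(2313/2500) − 1)/(2) = 107/4626 ≈ 2.3130%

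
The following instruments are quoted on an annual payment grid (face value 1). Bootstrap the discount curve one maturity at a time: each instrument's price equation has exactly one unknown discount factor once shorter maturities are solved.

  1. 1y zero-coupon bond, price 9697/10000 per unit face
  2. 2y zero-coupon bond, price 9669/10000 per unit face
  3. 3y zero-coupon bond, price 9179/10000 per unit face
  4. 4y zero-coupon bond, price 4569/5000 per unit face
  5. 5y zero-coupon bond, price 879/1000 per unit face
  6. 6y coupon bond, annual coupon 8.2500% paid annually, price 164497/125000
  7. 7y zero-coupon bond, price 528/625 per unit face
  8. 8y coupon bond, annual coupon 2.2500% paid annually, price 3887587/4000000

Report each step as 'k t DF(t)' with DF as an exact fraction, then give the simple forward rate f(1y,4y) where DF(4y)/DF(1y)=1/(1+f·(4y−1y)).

1 1 9697/10000
2 2 9669/10000
3 3 9179/10000
4 4 4569/5000
5 5 879/1000
6 6 1723/2000
7 7 528/625
8 8 8107/10000
f(1y,4y) = ((9697/10000)/(4569/5000) − 1)/(3) = 559/27414 ≈ 2.0391%

step 1 [1y] zero: DF = P = 9697/10000 ≈ 0.969700
step 2 [2y] zero: DF = P = 9669/10000 ≈ 0.966900
step 3 [3y] zero: DF = P = 9179/10000 ≈ 0.917900
step 4 [4y] zero: DF = P = 4569/5000 ≈ 0.913800
step 5 [5y] zero: DF = P = 879/1000 ≈ 0.879000
step 6 [6y] bond c/1=33/400: DF=(164497/125000 − 33/400·(0.969700+0.966900+0.917900+0.913800+0.879000))/(1+33/400) = 1723/2000 ≈ 0.861500
step 7 [7y] zero: DF = P = 528/625 ≈ 0.844800
step 8 [8y] bond c/1=9/400: DF=(3887587/4000000 − 9/400·(0.969700+0.966900+0.917900+0.913800+0.879000+0.861500+0.844800))/(1+9/400) = 8107/10000 ≈ 0.810700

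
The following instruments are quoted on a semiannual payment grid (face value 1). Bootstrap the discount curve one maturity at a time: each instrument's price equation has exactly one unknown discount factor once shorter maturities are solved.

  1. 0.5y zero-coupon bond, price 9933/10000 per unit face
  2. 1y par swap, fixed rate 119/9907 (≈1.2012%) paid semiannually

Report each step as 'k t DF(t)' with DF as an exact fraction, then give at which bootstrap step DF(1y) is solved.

step 1 [0.5y] zero: DF = P = 9933/10000 ≈ 0.993300
step 2 [1y] swap r/2=119/19814: DF=(1 − 119/19814·(0.993300))/(1+119/19814) = 9881/10000 ≈ 0.988100

1 1/2 9933/10000
2 1 9881/10000
DF(1y) is solved at step 2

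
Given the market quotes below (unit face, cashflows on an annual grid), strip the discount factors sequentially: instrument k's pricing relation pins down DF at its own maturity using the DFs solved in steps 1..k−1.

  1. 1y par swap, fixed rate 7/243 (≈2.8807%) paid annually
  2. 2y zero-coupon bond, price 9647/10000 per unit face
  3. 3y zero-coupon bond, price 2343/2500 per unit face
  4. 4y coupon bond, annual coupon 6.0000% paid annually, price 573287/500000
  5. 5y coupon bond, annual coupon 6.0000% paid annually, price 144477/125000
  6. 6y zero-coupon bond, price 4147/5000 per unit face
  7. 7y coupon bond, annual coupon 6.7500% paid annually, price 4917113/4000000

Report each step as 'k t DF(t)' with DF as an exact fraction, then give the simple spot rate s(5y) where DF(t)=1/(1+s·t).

step 1 [1y] swap r/1=7/243: DF=(1 − 7/243·(0))/(1+7/243) = 243/250 ≈ 0.972000
step 2 [2y] zero: DF = P = 9647/10000 ≈ 0.964700
step 3 [3y] zero: DF = P = 2343/2500 ≈ 0.937200
step 4 [4y] bond c/1=3/50: DF=(573287/500000 − 3/50·(0.972000+0.964700+0.937200))/(1+3/50) = 919/1000 ≈ 0.919000
step 5 [5y] bond c/1=3/50: DF=(144477/125000 − 3/50·(0.972000+0.964700+0.937200+0.919000))/(1+3/50) = 8757/10000 ≈ 0.875700
step 6 [6y] zero: DF = P = 4147/5000 ≈ 0.829400
step 7 [7y] bond c/1=27/400: DF=(4917113/4000000 − 27/400·(0.972000+0.964700+0.937200+0.919000+0.875700+0.829400))/(1+27/400) = 8039/10000 ≈ 0.803900

1 1 243/250
2 2 9647/10000
3 3 2343/2500
4 4 919/1000
5 5 8757/10000
6 6 4147/5000
7 7 8039/10000
s(5y) = (1/(8757/10000) − 1)/(5) = 1243/43785 ≈ 2.8389%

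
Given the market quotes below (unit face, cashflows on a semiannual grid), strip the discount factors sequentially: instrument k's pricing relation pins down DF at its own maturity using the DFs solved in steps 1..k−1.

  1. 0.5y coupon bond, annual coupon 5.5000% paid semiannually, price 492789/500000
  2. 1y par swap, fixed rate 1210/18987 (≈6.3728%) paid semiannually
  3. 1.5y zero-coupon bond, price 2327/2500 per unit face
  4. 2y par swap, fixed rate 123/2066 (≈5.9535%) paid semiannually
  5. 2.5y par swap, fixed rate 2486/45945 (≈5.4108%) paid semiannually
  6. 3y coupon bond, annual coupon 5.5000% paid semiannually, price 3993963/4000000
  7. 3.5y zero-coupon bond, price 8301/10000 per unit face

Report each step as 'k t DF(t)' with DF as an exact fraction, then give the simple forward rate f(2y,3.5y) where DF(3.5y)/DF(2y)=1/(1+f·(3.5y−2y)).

step 1 [0.5y] bond c/2=11/400: DF=(492789/500000 − 11/400·(0))/(1+11/400) = 1199/1250 ≈ 0.959200
step 2 [1y] swap r/2=605/18987: DF=(1 − 605/18987·(0.959200))/(1+605/18987) = 1879/2000 ≈ 0.939500
step 3 [1.5y] zero: DF = P = 2327/2500 ≈ 0.930800
step 4 [2y] swap r/2=123/4132: DF=(1 − 123/4132·(0.959200+0.939500+0.930800))/(1+123/4132) = 8893/10000 ≈ 0.889300
step 5 [2.5y] swap r/2=1243/45945: DF=(1 − 1243/45945·(0.959200+0.939500+0.930800+0.889300))/(1+1243/45945) = 8757/10000 ≈ 0.875700
step 6 [3y] bond c/2=11/400: DF=(3993963/4000000 − 11/400·(0.959200+0.939500+0.930800+0.889300+0.875700))/(1+11/400) = 1061/1250 ≈ 0.848800
step 7 [3.5y] zero: DF = P = 8301/10000 ≈ 0.830100

1 1/2 1199/1250
2 1 1879/2000
3 3/2 2327/2500
4 2 8893/10000
5 5/2 8757/10000
6 3 1061/1250
7 7/2 8301/10000
f(2y,3.5y) = ((8893/10000)/(8301/10000) − 1)/(3/2) = 1184/24903 ≈ 4.7544%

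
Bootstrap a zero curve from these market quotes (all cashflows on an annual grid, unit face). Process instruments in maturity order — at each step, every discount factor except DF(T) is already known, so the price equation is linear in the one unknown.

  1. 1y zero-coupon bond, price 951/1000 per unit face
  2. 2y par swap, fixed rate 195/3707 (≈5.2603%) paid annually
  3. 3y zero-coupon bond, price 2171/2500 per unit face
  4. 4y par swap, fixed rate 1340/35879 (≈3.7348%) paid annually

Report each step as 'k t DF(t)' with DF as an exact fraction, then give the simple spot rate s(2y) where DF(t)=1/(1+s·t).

1 1 951/1000
2 2 361/400
3 3 2171/2500
4 4 433/500
s(2y) = (1/(361/400) − 1)/(2) = 39/722 ≈ 5.4017%

step 1 [1y] zero: DF = P = 951/1000 ≈ 0.951000
step 2 [2y] swap r/1=195/3707: DF=(1 − 195/3707·(0.951000))/(1+195/3707) = 361/400 ≈ 0.902500
step 3 [3y] zero: DF = P = 2171/2500 ≈ 0.868400
step 4 [4y] swap r/1=1340/35879: DF=(1 − 1340/35879·(0.951000+0.902500+0.868400))/(1+1340/35879) = 433/500 ≈ 0.866000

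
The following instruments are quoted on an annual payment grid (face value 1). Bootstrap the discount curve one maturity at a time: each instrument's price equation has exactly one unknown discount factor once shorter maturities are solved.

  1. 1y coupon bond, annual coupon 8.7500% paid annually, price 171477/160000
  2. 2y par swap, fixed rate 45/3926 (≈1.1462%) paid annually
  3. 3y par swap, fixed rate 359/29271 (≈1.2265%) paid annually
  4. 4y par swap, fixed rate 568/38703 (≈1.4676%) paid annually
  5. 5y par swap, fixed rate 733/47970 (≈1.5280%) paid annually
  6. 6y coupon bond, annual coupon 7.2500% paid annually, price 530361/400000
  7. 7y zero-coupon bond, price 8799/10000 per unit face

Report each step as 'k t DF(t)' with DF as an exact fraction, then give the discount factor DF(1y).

1 1 1971/2000
2 2 391/400
3 3 9641/10000
4 4 1179/1250
5 5 9267/10000
6 6 114/125
7 7 8799/10000
DF(1y) = 1971/2000 ≈ 0.985500

step 1 [1y] bond c/1=7/80: DF=(171477/160000 − 7/80·(0))/(1+7/80) = 1971/2000 ≈ 0.985500
step 2 [2y] swap r/1=45/3926: DF=(1 − 45/3926·(0.985500))/(1+45/3926) = 391/400 ≈ 0.977500
step 3 [3y] swap r/1=359/29271: DF=(1 − 359/29271·(0.985500+0.977500))/(1+359/29271) = 9641/10000 ≈ 0.964100
step 4 [4y] swap r/1=568/38703: DF=(1 − 568/38703·(0.985500+0.977500+0.964100))/(1+568/38703) = 1179/1250 ≈ 0.943200
step 5 [5y] swap r/1=733/47970: DF=(1 − 733/47970·(0.985500+0.977500+0.964100+0.943200))/(1+733/47970) = 9267/10000 ≈ 0.926700
step 6 [6y] bond c/1=29/400: DF=(530361/400000 − 29/400·(0.985500+0.977500+0.964100+0.943200+0.926700))/(1+29/400) = 114/125 ≈ 0.912000
step 7 [7y] zero: DF = P = 8799/10000 ≈ 0.879900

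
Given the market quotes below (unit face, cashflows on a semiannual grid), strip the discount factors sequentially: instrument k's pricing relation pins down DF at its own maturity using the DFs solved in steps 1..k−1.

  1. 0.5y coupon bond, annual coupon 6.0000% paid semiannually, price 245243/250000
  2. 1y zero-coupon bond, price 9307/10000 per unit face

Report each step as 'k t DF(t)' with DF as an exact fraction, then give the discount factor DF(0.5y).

1 1/2 2381/2500
2 1 9307/10000
DF(0.5y) = 2381/2500 ≈ 0.952400

step 1 [0.5y] bond c/2=3/100: DF=(245243/250000 − 3/100·(0))/(1+3/100) = 2381/2500 ≈ 0.952400
step 2 [1y] zero: DF = P = 9307/10000 ≈ 0.930700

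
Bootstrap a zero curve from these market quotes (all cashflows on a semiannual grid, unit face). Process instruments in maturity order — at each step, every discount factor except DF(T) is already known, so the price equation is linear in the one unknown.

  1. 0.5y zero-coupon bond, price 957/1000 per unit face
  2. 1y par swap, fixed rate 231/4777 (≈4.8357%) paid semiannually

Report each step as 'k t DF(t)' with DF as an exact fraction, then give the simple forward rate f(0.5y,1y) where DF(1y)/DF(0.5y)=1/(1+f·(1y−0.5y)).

step 1 [0.5y] zero: DF = P = 957/1000 ≈ 0.957000
step 2 [1y] swap r/2=231/9554: DF=(1 − 231/9554·(0.957000))/(1+231/9554) = 4769/5000 ≈ 0.953800

1 1/2 957/1000
2 1 4769/5000
f(0.5y,1y) = ((957/1000)/(4769/5000) − 1)/(1/2) = 32/4769 ≈ 0.6710%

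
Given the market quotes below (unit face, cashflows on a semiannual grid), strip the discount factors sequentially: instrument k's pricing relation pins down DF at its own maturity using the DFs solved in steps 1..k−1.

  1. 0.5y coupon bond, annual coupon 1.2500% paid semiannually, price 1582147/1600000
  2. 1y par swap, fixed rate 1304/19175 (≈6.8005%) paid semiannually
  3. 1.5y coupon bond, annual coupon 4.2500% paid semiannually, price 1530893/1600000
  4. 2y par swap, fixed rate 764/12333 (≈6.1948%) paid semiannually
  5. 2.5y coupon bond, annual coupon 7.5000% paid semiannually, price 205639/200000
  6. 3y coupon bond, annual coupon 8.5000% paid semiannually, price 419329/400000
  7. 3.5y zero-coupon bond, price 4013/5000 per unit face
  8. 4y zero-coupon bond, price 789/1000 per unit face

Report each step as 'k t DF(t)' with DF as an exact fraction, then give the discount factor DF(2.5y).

1 1/2 9827/10000
2 1 2337/2500
3 3/2 897/1000
4 2 4427/5000
5 5/2 8573/10000
6 3 4099/5000
7 7/2 4013/5000
8 4 789/1000
DF(2.5y) = 8573/10000 ≈ 0.857300

step 1 [0.5y] bond c/2=1/160: DF=(1582147/1600000 − 1/160·(0))/(1+1/160) = 9827/10000 ≈ 0.982700
step 2 [1y] swap r/2=652/19175: DF=(1 − 652/19175·(0.982700))/(1+652/19175) = 2337/2500 ≈ 0.934800
step 3 [1.5y] bond c/2=17/800: DF=(1530893/1600000 − 17/800·(0.982700+0.934800))/(1+17/800) = 897/1000 ≈ 0.897000
step 4 [2y] swap r/2=382/12333: DF=(1 − 382/12333·(0.982700+0.934800+0.897000))/(1+382/12333) = 4427/5000 ≈ 0.885400
step 5 [2.5y] bond c/2=3/80: DF=(205639/200000 − 3/80·(0.982700+0.934800+0.897000+0.885400))/(1+3/80) = 8573/10000 ≈ 0.857300
step 6 [3y] bond c/2=17/400: DF=(419329/400000 − 17/400·(0.982700+0.934800+0.897000+0.885400+0.857300))/(1+17/400) = 4099/5000 ≈ 0.819800
step 7 [3.5y] zero: DF = P = 4013/5000 ≈ 0.802600
step 8 [4y] zero: DF = P = 789/1000 ≈ 0.789000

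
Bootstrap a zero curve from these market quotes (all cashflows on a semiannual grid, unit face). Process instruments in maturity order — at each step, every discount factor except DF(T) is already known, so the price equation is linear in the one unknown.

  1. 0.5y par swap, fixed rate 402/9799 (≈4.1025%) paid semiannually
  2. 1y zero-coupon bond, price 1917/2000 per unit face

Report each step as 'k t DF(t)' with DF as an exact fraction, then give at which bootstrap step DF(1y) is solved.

step 1 [0.5y] swap r/2=201/9799: DF=(1 − 201/9799·(0))/(1+201/9799) = 9799/10000 ≈ 0.979900
step 2 [1y] zero: DF = P = 1917/2000 ≈ 0.958500

1 1/2 9799/10000
2 1 1917/2000
DF(1y) is solved at step 2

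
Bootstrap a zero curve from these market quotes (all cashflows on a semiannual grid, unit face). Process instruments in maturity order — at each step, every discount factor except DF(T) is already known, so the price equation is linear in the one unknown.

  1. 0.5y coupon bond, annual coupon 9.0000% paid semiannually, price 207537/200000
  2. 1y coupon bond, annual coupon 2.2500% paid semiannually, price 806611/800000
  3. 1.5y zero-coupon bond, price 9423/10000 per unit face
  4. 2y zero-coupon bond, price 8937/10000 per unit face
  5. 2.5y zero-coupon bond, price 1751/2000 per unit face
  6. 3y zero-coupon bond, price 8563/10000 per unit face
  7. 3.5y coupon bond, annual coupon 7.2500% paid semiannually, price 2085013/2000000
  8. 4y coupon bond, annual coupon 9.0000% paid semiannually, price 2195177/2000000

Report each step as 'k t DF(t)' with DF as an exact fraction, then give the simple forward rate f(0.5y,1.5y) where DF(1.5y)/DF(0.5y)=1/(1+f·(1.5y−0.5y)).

step 1 [0.5y] bond c/2=9/200: DF=(207537/200000 − 9/200·(0))/(1+9/200) = 993/1000 ≈ 0.993000
step 2 [1y] bond c/2=9/800: DF=(806611/800000 − 9/800·(0.993000))/(1+9/800) = 493/500 ≈ 0.986000
step 3 [1.5y] zero: DF = P = 9423/10000 ≈ 0.942300
step 4 [2y] zero: DF = P = 8937/10000 ≈ 0.893700
step 5 [2.5y] zero: DF = P = 1751/2000 ≈ 0.875500
step 6 [3y] zero: DF = P = 8563/10000 ≈ 0.856300
step 7 [3.5y] bond c/2=29/800: DF=(2085013/2000000 − 29/800·(0.993000+0.986000+0.942300+0.893700+0.875500+0.856300))/(1+29/800) = 203/250 ≈ 0.812000
step 8 [4y] bond c/2=9/200: DF=(2195177/2000000 − 9/200·(0.993000+0.986000+0.942300+0.893700+0.875500+0.856300+0.812000))/(1+9/200) = 1553/2000 ≈ 0.776500

1 1/2 993/1000
2 1 493/500
3 3/2 9423/10000
4 2 8937/10000
5 5/2 1751/2000
6 3 8563/10000
7 7/2 203/250
8 4 1553/2000
f(0.5y,1.5y) = ((993/1000)/(9423/10000) − 1)/(1) = 169/3141 ≈ 5.3805%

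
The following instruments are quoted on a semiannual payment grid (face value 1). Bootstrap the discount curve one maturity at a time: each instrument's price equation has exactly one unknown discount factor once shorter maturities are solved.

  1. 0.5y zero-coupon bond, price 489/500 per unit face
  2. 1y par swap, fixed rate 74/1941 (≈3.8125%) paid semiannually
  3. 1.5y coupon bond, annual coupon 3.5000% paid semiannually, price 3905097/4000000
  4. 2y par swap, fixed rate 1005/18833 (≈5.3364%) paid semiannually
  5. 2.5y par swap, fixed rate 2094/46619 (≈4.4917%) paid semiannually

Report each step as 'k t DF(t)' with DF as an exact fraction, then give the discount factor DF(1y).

step 1 [0.5y] zero: DF = P = 489/500 ≈ 0.978000
step 2 [1y] swap r/2=37/1941: DF=(1 − 37/1941·(0.978000))/(1+37/1941) = 963/1000 ≈ 0.963000
step 3 [1.5y] bond c/2=7/400: DF=(3905097/4000000 − 7/400·(0.978000+0.963000))/(1+7/400) = 9261/10000 ≈ 0.926100
step 4 [2y] swap r/2=1005/37666: DF=(1 − 1005/37666·(0.978000+0.963000+0.926100))/(1+1005/37666) = 1799/2000 ≈ 0.899500
step 5 [2.5y] swap r/2=1047/46619: DF=(1 − 1047/46619·(0.978000+0.963000+0.926100+0.899500))/(1+1047/46619) = 8953/10000 ≈ 0.895300

1 1/2 489/500
2 1 963/1000
3 3/2 9261/10000
4 2 1799/2000
5 5/2 8953/10000
DF(1y) = 963/1000 ≈ 0.963000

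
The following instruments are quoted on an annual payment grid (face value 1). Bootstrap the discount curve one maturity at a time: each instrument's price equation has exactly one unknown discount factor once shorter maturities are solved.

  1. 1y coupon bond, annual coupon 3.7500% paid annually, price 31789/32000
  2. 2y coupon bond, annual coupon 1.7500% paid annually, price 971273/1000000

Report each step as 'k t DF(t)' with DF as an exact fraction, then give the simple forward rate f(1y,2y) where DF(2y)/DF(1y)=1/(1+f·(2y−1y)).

1 1 383/400
2 2 9381/10000
f(1y,2y) = ((383/400)/(9381/10000) − 1)/(1) = 194/9381 ≈ 2.0680%

step 1 [1y] bond c/1=3/80: DF=(31789/32000 − 3/80·(0))/(1+3/80) = 383/400 ≈ 0.957500
step 2 [2y] bond c/1=7/400: DF=(971273/1000000 − 7/400·(0.957500))/(1+7/400) = 9381/10000 ≈ 0.938100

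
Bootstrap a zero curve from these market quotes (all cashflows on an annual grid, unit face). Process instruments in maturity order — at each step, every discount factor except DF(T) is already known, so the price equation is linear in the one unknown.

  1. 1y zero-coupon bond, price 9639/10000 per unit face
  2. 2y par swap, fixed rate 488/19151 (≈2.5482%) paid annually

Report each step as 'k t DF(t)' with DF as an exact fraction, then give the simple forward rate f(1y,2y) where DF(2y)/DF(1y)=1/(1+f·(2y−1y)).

1 1 9639/10000
2 2 1189/1250
f(1y,2y) = ((9639/10000)/(1189/1250) − 1)/(1) = 127/9512 ≈ 1.3352%

step 1 [1y] zero: DF = P = 9639/10000 ≈ 0.963900
step 2 [2y] swap r/1=488/19151: DF=(1 − 488/19151·(0.963900))/(1+488/19151) = 1189/1250 ≈ 0.951200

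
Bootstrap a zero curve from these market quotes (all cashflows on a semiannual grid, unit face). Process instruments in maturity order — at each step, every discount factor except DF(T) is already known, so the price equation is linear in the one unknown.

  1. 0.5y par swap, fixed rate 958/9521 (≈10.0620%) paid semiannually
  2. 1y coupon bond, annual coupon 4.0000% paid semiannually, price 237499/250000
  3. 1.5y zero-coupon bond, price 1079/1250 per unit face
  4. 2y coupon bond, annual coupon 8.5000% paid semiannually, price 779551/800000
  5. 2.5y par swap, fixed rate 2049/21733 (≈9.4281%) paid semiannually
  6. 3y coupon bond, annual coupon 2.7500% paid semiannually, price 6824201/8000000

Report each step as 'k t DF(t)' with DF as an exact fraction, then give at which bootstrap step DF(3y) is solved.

step 1 [0.5y] swap r/2=479/9521: DF=(1 − 479/9521·(0))/(1+479/9521) = 9521/10000 ≈ 0.952100
step 2 [1y] bond c/2=1/50: DF=(237499/250000 − 1/50·(0.952100))/(1+1/50) = 9127/10000 ≈ 0.912700
step 3 [1.5y] zero: DF = P = 1079/1250 ≈ 0.863200
step 4 [2y] bond c/2=17/400: DF=(779551/800000 − 17/400·(0.952100+0.912700+0.863200))/(1+17/400) = 1647/2000 ≈ 0.823500
step 5 [2.5y] swap r/2=2049/43466: DF=(1 − 2049/43466·(0.952100+0.912700+0.863200+0.823500))/(1+2049/43466) = 7951/10000 ≈ 0.795100
step 6 [3y] bond c/2=11/800: DF=(6824201/8000000 − 11/800·(0.952100+0.912700+0.863200+0.823500+0.795100))/(1+11/800) = 313/400 ≈ 0.782500

1 1/2 9521/10000
2 1 9127/10000
3 3/2 1079/1250
4 2 1647/2000
5 5/2 7951/10000
6 3 313/400
DF(3y) is solved at step 6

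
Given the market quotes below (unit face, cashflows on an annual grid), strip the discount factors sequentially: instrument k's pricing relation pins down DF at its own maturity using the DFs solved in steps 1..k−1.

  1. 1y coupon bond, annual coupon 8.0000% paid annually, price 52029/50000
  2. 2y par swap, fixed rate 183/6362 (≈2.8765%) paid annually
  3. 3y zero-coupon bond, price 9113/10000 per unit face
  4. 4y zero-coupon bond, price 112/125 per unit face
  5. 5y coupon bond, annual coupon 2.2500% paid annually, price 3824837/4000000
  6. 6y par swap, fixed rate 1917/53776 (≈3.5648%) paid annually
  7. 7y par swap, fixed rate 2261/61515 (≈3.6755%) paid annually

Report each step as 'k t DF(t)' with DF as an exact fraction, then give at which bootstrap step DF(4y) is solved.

1 1 1927/2000
2 2 9451/10000
3 3 9113/10000
4 4 112/125
5 5 4267/5000
6 6 8083/10000
7 7 7739/10000
DF(4y) is solved at step 4

step 1 [1y] bond c/1=2/25: DF=(52029/50000 − 2/25·(0))/(1+2/25) = 1927/2000 ≈ 0.963500
step 2 [2y] swap r/1=183/6362: DF=(1 − 183/6362·(0.963500))/(1+183/6362) = 9451/10000 ≈ 0.945100
step 3 [3y] zero: DF = P = 9113/10000 ≈ 0.911300
step 4 [4y] zero: DF = P = 112/125 ≈ 0.896000
step 5 [5y] bond c/1=9/400: DF=(3824837/4000000 − 9/400·(0.963500+0.945100+0.911300+0.896000))/(1+9/400) = 4267/5000 ≈ 0.853400
step 6 [6y] swap r/1=1917/53776: DF=(1 − 1917/53776·(0.963500+0.945100+0.911300+0.896000+0.853400))/(1+1917/53776) = 8083/10000 ≈ 0.808300
step 7 [7y] swap r/1=2261/61515: DF=(1 − 2261/61515·(0.963500+0.945100+0.911300+0.896000+0.853400+0.808300))/(1+2261/61515) = 7739/10000 ≈ 0.773900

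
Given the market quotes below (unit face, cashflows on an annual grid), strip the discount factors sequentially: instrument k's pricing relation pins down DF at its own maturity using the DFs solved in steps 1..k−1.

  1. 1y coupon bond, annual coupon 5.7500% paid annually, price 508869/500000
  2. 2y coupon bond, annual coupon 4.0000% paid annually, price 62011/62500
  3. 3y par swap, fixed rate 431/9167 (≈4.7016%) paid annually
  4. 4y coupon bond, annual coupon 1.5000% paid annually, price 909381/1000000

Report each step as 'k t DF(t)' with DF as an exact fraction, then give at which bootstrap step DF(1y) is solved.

1 1 1203/1250
2 2 917/1000
3 3 8707/10000
4 4 8553/10000
DF(1y) is solved at step 1

step 1 [1y] bond c/1=23/400: DF=(508869/500000 − 23/400·(0))/(1+23/400) = 1203/1250 ≈ 0.962400
step 2 [2y] bond c/1=1/25: DF=(62011/62500 − 1/25·(0.962400))/(1+1/25) = 917/1000 ≈ 0.917000
step 3 [3y] swap r/1=431/9167: DF=(1 − 431/9167·(0.962400+0.917000))/(1+431/9167) = 8707/10000 ≈ 0.870700
step 4 [4y] bond c/1=3/200: DF=(909381/1000000 − 3/200·(0.962400+0.917000+0.870700))/(1+3/200) = 8553/10000 ≈ 0.855300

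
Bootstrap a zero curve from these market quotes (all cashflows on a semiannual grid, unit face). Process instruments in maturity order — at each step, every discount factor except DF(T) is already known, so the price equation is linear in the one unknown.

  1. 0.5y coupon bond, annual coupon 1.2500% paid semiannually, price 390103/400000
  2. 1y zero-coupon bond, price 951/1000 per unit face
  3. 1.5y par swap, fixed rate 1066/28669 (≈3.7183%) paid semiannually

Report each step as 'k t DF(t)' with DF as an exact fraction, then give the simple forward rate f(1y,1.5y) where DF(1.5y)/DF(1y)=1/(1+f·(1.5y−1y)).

step 1 [0.5y] bond c/2=1/160: DF=(390103/400000 − 1/160·(0))/(1+1/160) = 2423/2500 ≈ 0.969200
step 2 [1y] zero: DF = P = 951/1000 ≈ 0.951000
step 3 [1.5y] swap r/2=533/28669: DF=(1 − 533/28669·(0.969200+0.951000))/(1+533/28669) = 9467/10000 ≈ 0.946700

1 1/2 2423/2500
2 1 951/1000
3 3/2 9467/10000
f(1y,1.5y) = ((951/1000)/(9467/10000) − 1)/(1/2) = 86/9467 ≈ 0.9084%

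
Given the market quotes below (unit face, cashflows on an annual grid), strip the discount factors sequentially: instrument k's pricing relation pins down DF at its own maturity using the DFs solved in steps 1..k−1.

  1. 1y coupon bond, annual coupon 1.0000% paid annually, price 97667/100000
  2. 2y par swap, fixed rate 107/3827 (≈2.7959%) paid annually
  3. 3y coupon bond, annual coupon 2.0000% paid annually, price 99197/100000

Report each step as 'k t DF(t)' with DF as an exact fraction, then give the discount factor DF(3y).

step 1 [1y] bond c/1=1/100: DF=(97667/100000 − 1/100·(0))/(1+1/100) = 967/1000 ≈ 0.967000
step 2 [2y] swap r/1=107/3827: DF=(1 − 107/3827·(0.967000))/(1+107/3827) = 1893/2000 ≈ 0.946500
step 3 [3y] bond c/1=1/50: DF=(99197/100000 − 1/50·(0.967000+0.946500))/(1+1/50) = 187/200 ≈ 0.935000

1 1 967/1000
2 2 1893/2000
3 3 187/200
DF(3y) = 187/200 ≈ 0.935000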